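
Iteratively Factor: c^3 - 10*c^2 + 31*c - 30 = (c - 3)*(c^2 - 7*c + 10) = (c - 5)*(c - 3)*(c - 2)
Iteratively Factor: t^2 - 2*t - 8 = (t - 4)*(t + 2)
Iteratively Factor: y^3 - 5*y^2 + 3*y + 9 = (y + 1)*(y^2 - 6*y + 9) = (y - 3)*(y + 1)*(y - 3)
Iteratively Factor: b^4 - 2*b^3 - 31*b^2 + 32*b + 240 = (b + 4)*(b^3 - 6*b^2 - 7*b + 60) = (b - 5)*(b + 4)*(b^2 - b - 12) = (b - 5)*(b - 4)*(b + 4)*(b + 3)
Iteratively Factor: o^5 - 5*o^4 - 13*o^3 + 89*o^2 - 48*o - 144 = (o - 4)*(o^4 - o^3 - 17*o^2 + 21*o + 36) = (o - 4)*(o - 3)*(o^3 + 2*o^2 - 11*o - 12) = (o - 4)*(o - 3)^2*(o^2 + 5*o + 4) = (o - 4)*(o - 3)^2*(o + 4)*(o + 1)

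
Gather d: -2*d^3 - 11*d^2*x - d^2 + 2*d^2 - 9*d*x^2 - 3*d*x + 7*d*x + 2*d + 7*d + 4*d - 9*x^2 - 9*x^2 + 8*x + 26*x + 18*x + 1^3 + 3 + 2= -2*d^3 + d^2*(1 - 11*x) + d*(-9*x^2 + 4*x + 13) - 18*x^2 + 52*x + 6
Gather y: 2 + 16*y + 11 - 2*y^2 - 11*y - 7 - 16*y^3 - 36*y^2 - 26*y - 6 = -16*y^3 - 38*y^2 - 21*y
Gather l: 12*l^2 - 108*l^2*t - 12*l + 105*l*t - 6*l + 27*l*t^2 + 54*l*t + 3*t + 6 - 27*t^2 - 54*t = l^2*(12 - 108*t) + l*(27*t^2 + 159*t - 18) - 27*t^2 - 51*t + 6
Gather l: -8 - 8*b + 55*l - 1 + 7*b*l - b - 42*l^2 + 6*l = -9*b - 42*l^2 + l*(7*b + 61) - 9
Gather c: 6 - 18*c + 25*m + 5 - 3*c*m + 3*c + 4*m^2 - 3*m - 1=c*(-3*m - 15) + 4*m^2 + 22*m + 10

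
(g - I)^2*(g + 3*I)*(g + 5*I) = g^4 + 6*I*g^3 + 22*I*g + 15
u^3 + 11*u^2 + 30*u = u*(u + 5)*(u + 6)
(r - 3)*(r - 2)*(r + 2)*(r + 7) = r^4 + 4*r^3 - 25*r^2 - 16*r + 84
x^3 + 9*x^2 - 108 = (x - 3)*(x + 6)^2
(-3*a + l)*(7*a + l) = -21*a^2 + 4*a*l + l^2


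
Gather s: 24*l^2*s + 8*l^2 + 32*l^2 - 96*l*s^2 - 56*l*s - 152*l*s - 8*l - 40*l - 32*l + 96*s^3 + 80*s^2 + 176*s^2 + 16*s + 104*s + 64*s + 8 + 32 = 40*l^2 - 80*l + 96*s^3 + s^2*(256 - 96*l) + s*(24*l^2 - 208*l + 184) + 40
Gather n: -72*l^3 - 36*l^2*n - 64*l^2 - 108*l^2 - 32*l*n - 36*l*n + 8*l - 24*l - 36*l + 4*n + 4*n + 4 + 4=-72*l^3 - 172*l^2 - 52*l + n*(-36*l^2 - 68*l + 8) + 8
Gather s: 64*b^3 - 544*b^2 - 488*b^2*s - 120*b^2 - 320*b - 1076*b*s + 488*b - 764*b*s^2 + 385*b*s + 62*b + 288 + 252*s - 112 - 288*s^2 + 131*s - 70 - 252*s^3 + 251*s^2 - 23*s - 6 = 64*b^3 - 664*b^2 + 230*b - 252*s^3 + s^2*(-764*b - 37) + s*(-488*b^2 - 691*b + 360) + 100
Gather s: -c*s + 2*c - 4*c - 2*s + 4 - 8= -2*c + s*(-c - 2) - 4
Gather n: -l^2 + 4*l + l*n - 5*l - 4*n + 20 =-l^2 - l + n*(l - 4) + 20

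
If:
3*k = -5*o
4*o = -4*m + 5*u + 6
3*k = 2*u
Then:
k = 2*u/3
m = 33*u/20 + 3/2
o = -2*u/5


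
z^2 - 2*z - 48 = (z - 8)*(z + 6)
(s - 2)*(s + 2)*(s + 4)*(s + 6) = s^4 + 10*s^3 + 20*s^2 - 40*s - 96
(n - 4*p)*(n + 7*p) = n^2 + 3*n*p - 28*p^2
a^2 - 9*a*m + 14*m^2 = (a - 7*m)*(a - 2*m)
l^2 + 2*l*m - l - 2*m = (l - 1)*(l + 2*m)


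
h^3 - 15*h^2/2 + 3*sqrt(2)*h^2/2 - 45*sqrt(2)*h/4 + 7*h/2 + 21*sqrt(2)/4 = (h - 7)*(h - 1/2)*(h + 3*sqrt(2)/2)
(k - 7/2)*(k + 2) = k^2 - 3*k/2 - 7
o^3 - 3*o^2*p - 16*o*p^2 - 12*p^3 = (o - 6*p)*(o + p)*(o + 2*p)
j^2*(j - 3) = j^3 - 3*j^2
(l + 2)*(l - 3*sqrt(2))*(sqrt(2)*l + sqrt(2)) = sqrt(2)*l^3 - 6*l^2 + 3*sqrt(2)*l^2 - 18*l + 2*sqrt(2)*l - 12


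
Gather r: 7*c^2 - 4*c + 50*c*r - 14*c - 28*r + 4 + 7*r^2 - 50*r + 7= 7*c^2 - 18*c + 7*r^2 + r*(50*c - 78) + 11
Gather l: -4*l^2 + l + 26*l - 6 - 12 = -4*l^2 + 27*l - 18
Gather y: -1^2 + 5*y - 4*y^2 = -4*y^2 + 5*y - 1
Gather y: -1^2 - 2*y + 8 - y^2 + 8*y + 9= -y^2 + 6*y + 16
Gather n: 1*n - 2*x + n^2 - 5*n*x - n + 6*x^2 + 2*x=n^2 - 5*n*x + 6*x^2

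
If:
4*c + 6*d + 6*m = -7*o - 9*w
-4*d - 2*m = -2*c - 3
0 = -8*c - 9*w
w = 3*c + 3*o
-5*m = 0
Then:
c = 243/544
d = 1059/1088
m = 0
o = -315/544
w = -27/68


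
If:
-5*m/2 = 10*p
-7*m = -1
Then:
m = 1/7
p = -1/28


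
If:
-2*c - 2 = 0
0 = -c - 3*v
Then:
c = -1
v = 1/3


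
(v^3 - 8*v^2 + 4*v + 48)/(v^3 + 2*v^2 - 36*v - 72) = (v - 4)/(v + 6)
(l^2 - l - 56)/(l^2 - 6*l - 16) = (l + 7)/(l + 2)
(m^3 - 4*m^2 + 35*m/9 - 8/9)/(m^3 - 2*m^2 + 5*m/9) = (3*m^2 - 11*m + 8)/(m*(3*m - 5))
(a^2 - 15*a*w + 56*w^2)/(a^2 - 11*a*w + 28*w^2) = (-a + 8*w)/(-a + 4*w)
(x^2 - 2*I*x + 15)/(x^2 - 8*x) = (x^2 - 2*I*x + 15)/(x*(x - 8))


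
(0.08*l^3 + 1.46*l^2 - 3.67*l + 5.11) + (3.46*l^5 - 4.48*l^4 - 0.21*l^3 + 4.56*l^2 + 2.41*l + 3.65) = 3.46*l^5 - 4.48*l^4 - 0.13*l^3 + 6.02*l^2 - 1.26*l + 8.76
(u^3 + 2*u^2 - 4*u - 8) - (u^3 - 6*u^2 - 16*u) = 8*u^2 + 12*u - 8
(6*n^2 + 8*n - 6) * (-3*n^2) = -18*n^4 - 24*n^3 + 18*n^2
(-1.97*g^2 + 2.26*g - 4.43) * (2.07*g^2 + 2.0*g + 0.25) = -4.0779*g^4 + 0.7382*g^3 - 5.1426*g^2 - 8.295*g - 1.1075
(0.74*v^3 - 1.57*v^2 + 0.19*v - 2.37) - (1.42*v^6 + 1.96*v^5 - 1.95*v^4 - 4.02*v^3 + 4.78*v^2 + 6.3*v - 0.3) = -1.42*v^6 - 1.96*v^5 + 1.95*v^4 + 4.76*v^3 - 6.35*v^2 - 6.11*v - 2.07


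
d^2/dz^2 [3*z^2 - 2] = 6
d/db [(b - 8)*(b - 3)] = 2*b - 11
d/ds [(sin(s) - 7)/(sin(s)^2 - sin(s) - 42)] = -cos(s)/(sin(s) + 6)^2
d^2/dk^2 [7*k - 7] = 0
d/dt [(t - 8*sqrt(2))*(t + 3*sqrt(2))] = 2*t - 5*sqrt(2)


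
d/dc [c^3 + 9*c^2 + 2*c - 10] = 3*c^2 + 18*c + 2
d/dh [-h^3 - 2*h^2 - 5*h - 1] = -3*h^2 - 4*h - 5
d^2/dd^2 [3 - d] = 0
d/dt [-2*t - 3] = -2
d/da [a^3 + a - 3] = 3*a^2 + 1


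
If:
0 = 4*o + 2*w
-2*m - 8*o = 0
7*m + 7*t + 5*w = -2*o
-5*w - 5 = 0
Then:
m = -2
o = 1/2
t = 18/7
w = -1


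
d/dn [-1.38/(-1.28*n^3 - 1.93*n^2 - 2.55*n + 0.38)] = (-5.2992*n^2 - 5.3268*n - 3.519)/(1.28*n^3 + 1.93*n^2 + 2.55*n - 0.38)^2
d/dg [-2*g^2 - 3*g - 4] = -4*g - 3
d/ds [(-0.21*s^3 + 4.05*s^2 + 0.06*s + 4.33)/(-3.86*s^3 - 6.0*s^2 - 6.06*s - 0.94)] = (16.893*s^4 + 3.0084*s^3 + 26.5506*s^2 + 44.346*s + 26.1834)/(14.8996*s^6 + 46.32*s^5 + 82.7832*s^4 + 79.9768*s^3 + 48.0036*s^2 + 11.3928*s + 0.8836)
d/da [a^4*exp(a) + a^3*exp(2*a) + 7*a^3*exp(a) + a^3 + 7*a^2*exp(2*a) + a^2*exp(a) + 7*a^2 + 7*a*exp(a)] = a^4*exp(a) + 2*a^3*exp(2*a) + 11*a^3*exp(a) + 17*a^2*exp(2*a) + 22*a^2*exp(a) + 3*a^2 + 14*a*exp(2*a) + 9*a*exp(a) + 14*a + 7*exp(a)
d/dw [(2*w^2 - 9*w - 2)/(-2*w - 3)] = (-4*w^2 - 12*w + 23)/(4*w^2 + 12*w + 9)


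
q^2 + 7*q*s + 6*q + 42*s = (q + 6)*(q + 7*s)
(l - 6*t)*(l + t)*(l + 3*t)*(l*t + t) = l^4*t - 2*l^3*t^2 + l^3*t - 21*l^2*t^3 - 2*l^2*t^2 - 18*l*t^4 - 21*l*t^3 - 18*t^4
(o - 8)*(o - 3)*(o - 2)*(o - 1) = o^4 - 14*o^3 + 59*o^2 - 94*o + 48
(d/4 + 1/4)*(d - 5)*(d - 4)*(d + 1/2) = d^4/4 - 15*d^3/8 + 7*d^2/4 + 51*d/8 + 5/2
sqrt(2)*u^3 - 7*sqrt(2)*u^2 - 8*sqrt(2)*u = u*(u - 8)*(sqrt(2)*u + sqrt(2))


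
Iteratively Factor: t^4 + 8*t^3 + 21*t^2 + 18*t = (t)*(t^3 + 8*t^2 + 21*t + 18) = t*(t + 3)*(t^2 + 5*t + 6) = t*(t + 2)*(t + 3)*(t + 3)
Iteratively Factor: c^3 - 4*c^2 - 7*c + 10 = (c - 5)*(c^2 + c - 2) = (c - 5)*(c - 1)*(c + 2)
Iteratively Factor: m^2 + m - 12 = (m - 3)*(m + 4)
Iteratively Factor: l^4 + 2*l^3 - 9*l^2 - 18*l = (l + 2)*(l^3 - 9*l) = (l - 3)*(l + 2)*(l^2 + 3*l) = l*(l - 3)*(l + 2)*(l + 3)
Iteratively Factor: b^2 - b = (b - 1)*(b)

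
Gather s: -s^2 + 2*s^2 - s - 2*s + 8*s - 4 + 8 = s^2 + 5*s + 4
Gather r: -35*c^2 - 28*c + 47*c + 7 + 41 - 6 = -35*c^2 + 19*c + 42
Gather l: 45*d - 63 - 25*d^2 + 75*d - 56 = -25*d^2 + 120*d - 119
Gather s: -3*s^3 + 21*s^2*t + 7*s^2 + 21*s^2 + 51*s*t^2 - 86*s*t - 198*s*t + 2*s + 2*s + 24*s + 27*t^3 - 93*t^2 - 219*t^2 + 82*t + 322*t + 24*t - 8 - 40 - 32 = -3*s^3 + s^2*(21*t + 28) + s*(51*t^2 - 284*t + 28) + 27*t^3 - 312*t^2 + 428*t - 80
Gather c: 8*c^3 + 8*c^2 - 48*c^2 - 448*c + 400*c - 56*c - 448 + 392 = 8*c^3 - 40*c^2 - 104*c - 56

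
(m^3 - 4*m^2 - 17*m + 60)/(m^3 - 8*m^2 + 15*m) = (m + 4)/m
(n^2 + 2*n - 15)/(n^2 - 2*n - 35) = (n - 3)/(n - 7)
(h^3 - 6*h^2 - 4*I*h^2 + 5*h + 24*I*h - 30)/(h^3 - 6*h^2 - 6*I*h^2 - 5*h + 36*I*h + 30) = (h + I)/(h - I)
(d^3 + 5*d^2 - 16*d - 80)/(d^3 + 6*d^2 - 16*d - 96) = (d + 5)/(d + 6)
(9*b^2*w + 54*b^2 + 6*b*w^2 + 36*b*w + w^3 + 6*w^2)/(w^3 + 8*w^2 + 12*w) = (9*b^2 + 6*b*w + w^2)/(w*(w + 2))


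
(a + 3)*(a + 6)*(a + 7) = a^3 + 16*a^2 + 81*a + 126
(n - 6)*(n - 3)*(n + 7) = n^3 - 2*n^2 - 45*n + 126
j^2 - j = j*(j - 1)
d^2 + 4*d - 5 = (d - 1)*(d + 5)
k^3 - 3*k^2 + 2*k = k*(k - 2)*(k - 1)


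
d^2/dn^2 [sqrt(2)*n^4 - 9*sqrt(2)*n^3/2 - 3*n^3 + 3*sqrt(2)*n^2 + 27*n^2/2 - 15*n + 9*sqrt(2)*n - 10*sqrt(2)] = 12*sqrt(2)*n^2 - 27*sqrt(2)*n - 18*n + 6*sqrt(2) + 27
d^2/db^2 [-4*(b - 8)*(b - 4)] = -8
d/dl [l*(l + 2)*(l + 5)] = 3*l^2 + 14*l + 10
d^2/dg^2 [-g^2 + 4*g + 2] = -2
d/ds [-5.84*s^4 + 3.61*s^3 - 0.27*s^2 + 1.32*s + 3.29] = -23.36*s^3 + 10.83*s^2 - 0.54*s + 1.32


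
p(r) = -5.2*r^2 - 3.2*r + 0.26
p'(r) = -10.4*r - 3.2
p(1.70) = -20.21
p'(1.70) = -20.88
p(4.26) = -107.74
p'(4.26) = -47.50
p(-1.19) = -3.30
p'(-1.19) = 9.18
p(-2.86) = -33.12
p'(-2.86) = 26.54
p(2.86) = -51.43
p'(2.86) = -32.94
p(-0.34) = 0.75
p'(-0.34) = 0.34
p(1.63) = -18.77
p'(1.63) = -20.15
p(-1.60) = -7.93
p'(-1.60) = 13.44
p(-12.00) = -710.14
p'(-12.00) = 121.60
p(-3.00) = -36.94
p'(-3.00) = 28.00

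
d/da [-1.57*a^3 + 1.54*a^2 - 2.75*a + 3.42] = -4.71*a^2 + 3.08*a - 2.75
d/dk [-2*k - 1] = -2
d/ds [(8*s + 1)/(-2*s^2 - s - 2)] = (-16*s^2 - 8*s + (4*s + 1)*(8*s + 1) - 16)/(2*s^2 + s + 2)^2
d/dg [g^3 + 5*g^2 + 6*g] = 3*g^2 + 10*g + 6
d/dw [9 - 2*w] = -2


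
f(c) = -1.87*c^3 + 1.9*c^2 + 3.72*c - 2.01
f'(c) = -5.61*c^2 + 3.8*c + 3.72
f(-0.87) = -2.58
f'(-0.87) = -3.83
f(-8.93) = 1447.95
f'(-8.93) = -477.58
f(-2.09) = 15.59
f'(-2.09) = -28.73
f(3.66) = -54.63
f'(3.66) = -57.52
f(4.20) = -91.41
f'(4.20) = -79.28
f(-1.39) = 1.51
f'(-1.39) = -12.40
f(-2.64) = 35.82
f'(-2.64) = -45.41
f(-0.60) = -3.15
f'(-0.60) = -0.58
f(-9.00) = 1481.64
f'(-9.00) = -484.89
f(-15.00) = 6680.94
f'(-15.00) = -1315.53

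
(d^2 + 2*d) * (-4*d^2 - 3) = -4*d^4 - 8*d^3 - 3*d^2 - 6*d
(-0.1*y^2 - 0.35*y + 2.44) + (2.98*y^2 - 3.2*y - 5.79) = 2.88*y^2 - 3.55*y - 3.35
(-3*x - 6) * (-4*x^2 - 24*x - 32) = 12*x^3 + 96*x^2 + 240*x + 192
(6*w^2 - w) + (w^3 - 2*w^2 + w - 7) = w^3 + 4*w^2 - 7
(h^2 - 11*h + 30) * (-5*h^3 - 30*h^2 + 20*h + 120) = -5*h^5 + 25*h^4 + 200*h^3 - 1000*h^2 - 720*h + 3600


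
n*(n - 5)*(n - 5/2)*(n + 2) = n^4 - 11*n^3/2 - 5*n^2/2 + 25*n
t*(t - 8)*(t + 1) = t^3 - 7*t^2 - 8*t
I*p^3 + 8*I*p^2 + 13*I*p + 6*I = (p + 1)*(p + 6)*(I*p + I)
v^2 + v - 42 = (v - 6)*(v + 7)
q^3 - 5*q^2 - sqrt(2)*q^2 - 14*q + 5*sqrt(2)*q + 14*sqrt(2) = (q - 7)*(q + 2)*(q - sqrt(2))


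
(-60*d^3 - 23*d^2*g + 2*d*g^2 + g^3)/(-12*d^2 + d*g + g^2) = (15*d^2 + 2*d*g - g^2)/(3*d - g)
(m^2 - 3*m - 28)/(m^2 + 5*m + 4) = (m - 7)/(m + 1)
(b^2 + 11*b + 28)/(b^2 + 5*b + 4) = (b + 7)/(b + 1)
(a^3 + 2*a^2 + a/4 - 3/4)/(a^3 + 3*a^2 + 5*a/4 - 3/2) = (a + 1)/(a + 2)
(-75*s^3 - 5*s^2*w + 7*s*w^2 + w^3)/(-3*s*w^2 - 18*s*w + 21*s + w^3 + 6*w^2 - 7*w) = (25*s^2 + 10*s*w + w^2)/(w^2 + 6*w - 7)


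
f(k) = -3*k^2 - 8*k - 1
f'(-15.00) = 82.00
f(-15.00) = -556.00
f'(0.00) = -8.00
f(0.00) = -1.00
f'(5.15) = -38.90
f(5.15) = -121.77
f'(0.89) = -13.34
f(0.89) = -10.50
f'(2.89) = -25.34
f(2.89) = -49.18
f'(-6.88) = 33.28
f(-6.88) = -87.96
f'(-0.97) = -2.18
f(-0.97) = 3.94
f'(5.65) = -41.90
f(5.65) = -141.97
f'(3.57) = -29.42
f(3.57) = -67.79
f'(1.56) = -17.36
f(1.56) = -20.78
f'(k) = -6*k - 8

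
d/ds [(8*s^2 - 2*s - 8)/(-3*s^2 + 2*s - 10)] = 2*(5*s^2 - 104*s + 18)/(9*s^4 - 12*s^3 + 64*s^2 - 40*s + 100)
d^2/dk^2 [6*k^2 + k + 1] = 12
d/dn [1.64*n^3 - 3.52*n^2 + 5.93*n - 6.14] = 4.92*n^2 - 7.04*n + 5.93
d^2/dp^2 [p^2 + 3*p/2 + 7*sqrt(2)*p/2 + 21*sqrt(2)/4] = 2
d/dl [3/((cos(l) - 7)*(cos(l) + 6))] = 3*(-sin(l) + sin(2*l))/((cos(l) - 7)^2*(cos(l) + 6)^2)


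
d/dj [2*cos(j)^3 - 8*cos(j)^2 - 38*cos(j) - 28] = 2*(-3*cos(j)^2 + 8*cos(j) + 19)*sin(j)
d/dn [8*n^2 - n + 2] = 16*n - 1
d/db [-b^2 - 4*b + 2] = -2*b - 4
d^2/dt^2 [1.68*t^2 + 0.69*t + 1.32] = 3.36000000000000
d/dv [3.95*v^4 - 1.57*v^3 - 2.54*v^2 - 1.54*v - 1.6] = 15.8*v^3 - 4.71*v^2 - 5.08*v - 1.54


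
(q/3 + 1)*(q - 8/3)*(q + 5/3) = q^3/3 + 2*q^2/3 - 67*q/27 - 40/9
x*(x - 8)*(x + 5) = x^3 - 3*x^2 - 40*x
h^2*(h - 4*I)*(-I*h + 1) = -I*h^4 - 3*h^3 - 4*I*h^2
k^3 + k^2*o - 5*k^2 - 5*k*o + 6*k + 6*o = (k - 3)*(k - 2)*(k + o)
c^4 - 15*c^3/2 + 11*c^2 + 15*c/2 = c*(c - 5)*(c - 3)*(c + 1/2)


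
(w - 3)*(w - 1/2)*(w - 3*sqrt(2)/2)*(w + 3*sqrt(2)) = w^4 - 7*w^3/2 + 3*sqrt(2)*w^3/2 - 15*w^2/2 - 21*sqrt(2)*w^2/4 + 9*sqrt(2)*w/4 + 63*w/2 - 27/2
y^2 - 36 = (y - 6)*(y + 6)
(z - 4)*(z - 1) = z^2 - 5*z + 4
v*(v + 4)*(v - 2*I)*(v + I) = v^4 + 4*v^3 - I*v^3 + 2*v^2 - 4*I*v^2 + 8*v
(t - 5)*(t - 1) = t^2 - 6*t + 5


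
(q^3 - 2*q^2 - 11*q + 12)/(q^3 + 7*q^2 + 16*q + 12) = (q^2 - 5*q + 4)/(q^2 + 4*q + 4)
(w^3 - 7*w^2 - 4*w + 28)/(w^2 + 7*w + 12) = (w^3 - 7*w^2 - 4*w + 28)/(w^2 + 7*w + 12)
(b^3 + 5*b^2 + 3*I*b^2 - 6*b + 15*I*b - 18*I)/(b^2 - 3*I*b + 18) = (b^2 + 5*b - 6)/(b - 6*I)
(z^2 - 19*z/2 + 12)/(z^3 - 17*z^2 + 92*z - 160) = (z - 3/2)/(z^2 - 9*z + 20)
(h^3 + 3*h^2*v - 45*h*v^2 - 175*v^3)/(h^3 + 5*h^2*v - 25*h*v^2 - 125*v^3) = (-h + 7*v)/(-h + 5*v)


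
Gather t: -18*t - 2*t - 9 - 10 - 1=-20*t - 20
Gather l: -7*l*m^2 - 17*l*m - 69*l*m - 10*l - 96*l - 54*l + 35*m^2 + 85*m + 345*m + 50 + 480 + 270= l*(-7*m^2 - 86*m - 160) + 35*m^2 + 430*m + 800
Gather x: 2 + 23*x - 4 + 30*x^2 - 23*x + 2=30*x^2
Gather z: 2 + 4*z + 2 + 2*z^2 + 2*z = 2*z^2 + 6*z + 4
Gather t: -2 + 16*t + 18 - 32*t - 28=-16*t - 12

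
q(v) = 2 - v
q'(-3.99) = -1.00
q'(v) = -1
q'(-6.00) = -1.00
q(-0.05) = 2.05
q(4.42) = -2.42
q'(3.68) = -1.00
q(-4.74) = 6.74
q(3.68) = -1.68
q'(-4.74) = -1.00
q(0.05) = 1.95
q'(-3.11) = -1.00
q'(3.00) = -1.00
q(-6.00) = 8.00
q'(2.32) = -1.00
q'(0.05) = -1.00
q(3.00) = -1.00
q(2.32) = -0.32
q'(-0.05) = -1.00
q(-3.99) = 5.99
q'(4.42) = -1.00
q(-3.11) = 5.11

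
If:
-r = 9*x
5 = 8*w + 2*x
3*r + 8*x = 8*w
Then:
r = 45/17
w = 95/136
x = -5/17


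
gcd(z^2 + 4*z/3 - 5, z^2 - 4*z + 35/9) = z - 5/3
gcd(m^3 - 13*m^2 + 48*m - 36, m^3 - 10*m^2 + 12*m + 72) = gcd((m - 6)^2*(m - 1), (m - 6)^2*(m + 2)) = m^2 - 12*m + 36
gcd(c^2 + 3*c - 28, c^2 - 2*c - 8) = c - 4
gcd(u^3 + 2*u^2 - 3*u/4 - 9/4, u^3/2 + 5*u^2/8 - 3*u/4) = 1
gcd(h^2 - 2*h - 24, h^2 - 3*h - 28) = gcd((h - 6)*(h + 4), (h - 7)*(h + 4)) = h + 4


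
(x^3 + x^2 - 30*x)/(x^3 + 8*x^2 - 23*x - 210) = x/(x + 7)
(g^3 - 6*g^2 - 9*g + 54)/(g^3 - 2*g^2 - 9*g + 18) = (g - 6)/(g - 2)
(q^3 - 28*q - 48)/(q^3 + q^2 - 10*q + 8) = (q^2 - 4*q - 12)/(q^2 - 3*q + 2)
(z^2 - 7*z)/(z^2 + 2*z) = (z - 7)/(z + 2)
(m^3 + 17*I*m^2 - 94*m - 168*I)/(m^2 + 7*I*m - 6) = (m^2 + 11*I*m - 28)/(m + I)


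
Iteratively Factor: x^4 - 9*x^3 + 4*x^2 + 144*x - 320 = (x + 4)*(x^3 - 13*x^2 + 56*x - 80) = (x - 4)*(x + 4)*(x^2 - 9*x + 20) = (x - 4)^2*(x + 4)*(x - 5)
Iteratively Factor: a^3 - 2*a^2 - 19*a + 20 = (a - 1)*(a^2 - a - 20) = (a - 1)*(a + 4)*(a - 5)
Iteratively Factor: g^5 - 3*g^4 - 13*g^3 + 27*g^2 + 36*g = (g + 3)*(g^4 - 6*g^3 + 5*g^2 + 12*g) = g*(g + 3)*(g^3 - 6*g^2 + 5*g + 12) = g*(g - 4)*(g + 3)*(g^2 - 2*g - 3) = g*(g - 4)*(g + 1)*(g + 3)*(g - 3)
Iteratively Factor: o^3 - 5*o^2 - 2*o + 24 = (o + 2)*(o^2 - 7*o + 12) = (o - 3)*(o + 2)*(o - 4)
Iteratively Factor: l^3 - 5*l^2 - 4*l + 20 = (l - 2)*(l^2 - 3*l - 10) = (l - 5)*(l - 2)*(l + 2)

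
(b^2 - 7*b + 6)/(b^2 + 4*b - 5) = (b - 6)/(b + 5)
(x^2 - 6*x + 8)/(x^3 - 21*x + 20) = (x - 2)/(x^2 + 4*x - 5)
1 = 1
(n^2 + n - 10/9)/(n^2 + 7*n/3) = (9*n^2 + 9*n - 10)/(3*n*(3*n + 7))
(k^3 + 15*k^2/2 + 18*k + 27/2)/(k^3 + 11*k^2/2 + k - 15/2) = (k^2 + 6*k + 9)/(k^2 + 4*k - 5)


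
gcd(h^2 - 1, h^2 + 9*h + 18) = 1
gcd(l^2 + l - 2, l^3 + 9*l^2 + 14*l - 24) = l - 1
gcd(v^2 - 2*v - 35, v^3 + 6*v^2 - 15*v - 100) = v + 5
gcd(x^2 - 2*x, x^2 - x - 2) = x - 2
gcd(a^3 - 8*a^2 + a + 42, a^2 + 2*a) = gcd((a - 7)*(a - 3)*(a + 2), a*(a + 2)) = a + 2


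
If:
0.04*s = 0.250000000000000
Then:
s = 6.25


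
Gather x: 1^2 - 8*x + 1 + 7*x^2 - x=7*x^2 - 9*x + 2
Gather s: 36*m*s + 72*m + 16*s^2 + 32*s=72*m + 16*s^2 + s*(36*m + 32)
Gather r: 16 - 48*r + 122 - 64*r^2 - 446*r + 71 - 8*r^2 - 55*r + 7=-72*r^2 - 549*r + 216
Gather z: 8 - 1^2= 7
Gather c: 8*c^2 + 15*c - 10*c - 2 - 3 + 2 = 8*c^2 + 5*c - 3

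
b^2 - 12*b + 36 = (b - 6)^2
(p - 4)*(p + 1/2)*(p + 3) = p^3 - p^2/2 - 25*p/2 - 6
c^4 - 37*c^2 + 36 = (c - 6)*(c - 1)*(c + 1)*(c + 6)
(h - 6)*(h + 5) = h^2 - h - 30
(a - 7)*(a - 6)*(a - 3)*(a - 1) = a^4 - 17*a^3 + 97*a^2 - 207*a + 126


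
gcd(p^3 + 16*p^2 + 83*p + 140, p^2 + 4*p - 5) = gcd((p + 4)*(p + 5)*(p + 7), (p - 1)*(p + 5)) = p + 5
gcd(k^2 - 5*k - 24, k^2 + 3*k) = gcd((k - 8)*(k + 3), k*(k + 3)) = k + 3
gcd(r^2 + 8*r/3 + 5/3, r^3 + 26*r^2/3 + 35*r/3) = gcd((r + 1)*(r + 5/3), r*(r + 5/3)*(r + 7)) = r + 5/3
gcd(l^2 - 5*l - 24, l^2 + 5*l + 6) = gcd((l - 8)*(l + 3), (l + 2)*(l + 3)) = l + 3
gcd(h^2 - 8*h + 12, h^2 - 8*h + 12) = h^2 - 8*h + 12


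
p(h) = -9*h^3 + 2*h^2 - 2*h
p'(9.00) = -2153.00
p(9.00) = -6417.00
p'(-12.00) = -3938.00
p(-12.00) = 15864.00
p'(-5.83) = -943.02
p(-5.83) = 1863.04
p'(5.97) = -940.42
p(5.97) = -1855.64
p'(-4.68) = -612.08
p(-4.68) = 975.69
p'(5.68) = -850.36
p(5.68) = -1596.09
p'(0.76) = -14.56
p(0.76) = -4.32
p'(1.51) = -57.52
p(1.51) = -29.45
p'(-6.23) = -1074.87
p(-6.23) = 2266.33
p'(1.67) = -70.62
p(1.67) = -39.68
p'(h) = -27*h^2 + 4*h - 2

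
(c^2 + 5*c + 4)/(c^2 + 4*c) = (c + 1)/c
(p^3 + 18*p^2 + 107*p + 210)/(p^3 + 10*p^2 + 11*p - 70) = (p + 6)/(p - 2)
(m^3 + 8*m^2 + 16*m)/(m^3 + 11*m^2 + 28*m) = (m + 4)/(m + 7)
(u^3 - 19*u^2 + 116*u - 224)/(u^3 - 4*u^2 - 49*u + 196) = (u - 8)/(u + 7)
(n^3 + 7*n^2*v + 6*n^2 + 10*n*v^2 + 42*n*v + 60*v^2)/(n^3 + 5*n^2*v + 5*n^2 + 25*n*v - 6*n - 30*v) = (n + 2*v)/(n - 1)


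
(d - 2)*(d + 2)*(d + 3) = d^3 + 3*d^2 - 4*d - 12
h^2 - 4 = (h - 2)*(h + 2)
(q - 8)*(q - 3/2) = q^2 - 19*q/2 + 12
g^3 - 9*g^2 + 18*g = g*(g - 6)*(g - 3)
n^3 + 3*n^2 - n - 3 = (n - 1)*(n + 1)*(n + 3)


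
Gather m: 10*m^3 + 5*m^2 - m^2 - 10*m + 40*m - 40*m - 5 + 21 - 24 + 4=10*m^3 + 4*m^2 - 10*m - 4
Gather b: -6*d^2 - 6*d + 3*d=-6*d^2 - 3*d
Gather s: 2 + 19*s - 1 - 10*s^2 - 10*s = -10*s^2 + 9*s + 1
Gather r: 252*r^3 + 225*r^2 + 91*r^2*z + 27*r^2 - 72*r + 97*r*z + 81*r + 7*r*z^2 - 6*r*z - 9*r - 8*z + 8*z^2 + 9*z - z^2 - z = 252*r^3 + r^2*(91*z + 252) + r*(7*z^2 + 91*z) + 7*z^2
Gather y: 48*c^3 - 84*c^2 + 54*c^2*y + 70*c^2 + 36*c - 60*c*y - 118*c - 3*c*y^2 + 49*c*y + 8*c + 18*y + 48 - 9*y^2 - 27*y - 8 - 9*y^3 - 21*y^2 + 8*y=48*c^3 - 14*c^2 - 74*c - 9*y^3 + y^2*(-3*c - 30) + y*(54*c^2 - 11*c - 1) + 40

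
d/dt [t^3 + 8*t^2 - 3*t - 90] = 3*t^2 + 16*t - 3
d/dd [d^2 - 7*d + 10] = 2*d - 7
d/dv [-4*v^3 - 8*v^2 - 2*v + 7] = -12*v^2 - 16*v - 2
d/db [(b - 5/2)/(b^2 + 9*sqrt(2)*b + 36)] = (b^2 + 9*sqrt(2)*b - (2*b - 5)*(2*b + 9*sqrt(2))/2 + 36)/(b^2 + 9*sqrt(2)*b + 36)^2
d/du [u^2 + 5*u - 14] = 2*u + 5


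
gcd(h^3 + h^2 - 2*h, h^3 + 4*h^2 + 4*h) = h^2 + 2*h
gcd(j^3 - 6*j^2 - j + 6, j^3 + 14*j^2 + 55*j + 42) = j + 1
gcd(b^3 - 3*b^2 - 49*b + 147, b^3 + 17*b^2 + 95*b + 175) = b + 7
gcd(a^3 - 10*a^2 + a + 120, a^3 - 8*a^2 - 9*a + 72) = a^2 - 5*a - 24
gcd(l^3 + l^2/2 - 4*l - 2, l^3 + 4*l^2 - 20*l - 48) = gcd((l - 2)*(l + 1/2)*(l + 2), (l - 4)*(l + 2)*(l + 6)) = l + 2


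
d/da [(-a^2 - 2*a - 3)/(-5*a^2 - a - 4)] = (-9*a^2 - 22*a + 5)/(25*a^4 + 10*a^3 + 41*a^2 + 8*a + 16)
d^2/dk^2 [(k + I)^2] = 2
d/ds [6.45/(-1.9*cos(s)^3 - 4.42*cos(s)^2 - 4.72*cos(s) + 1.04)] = (36.765*sin(s)^2 - 57.018*cos(s) - 67.209)*sin(s)/(1.9*cos(s)^3 + 4.42*cos(s)^2 + 4.72*cos(s) - 1.04)^2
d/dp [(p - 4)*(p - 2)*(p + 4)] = 3*p^2 - 4*p - 16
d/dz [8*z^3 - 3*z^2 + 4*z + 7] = 24*z^2 - 6*z + 4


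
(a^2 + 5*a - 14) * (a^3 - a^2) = a^5 + 4*a^4 - 19*a^3 + 14*a^2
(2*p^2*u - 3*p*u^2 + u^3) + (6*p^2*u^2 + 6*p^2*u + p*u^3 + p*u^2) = 6*p^2*u^2 + 8*p^2*u + p*u^3 - 2*p*u^2 + u^3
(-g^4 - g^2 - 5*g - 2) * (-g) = g^5 + g^3 + 5*g^2 + 2*g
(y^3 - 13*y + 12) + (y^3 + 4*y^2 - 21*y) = 2*y^3 + 4*y^2 - 34*y + 12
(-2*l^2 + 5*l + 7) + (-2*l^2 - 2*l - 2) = -4*l^2 + 3*l + 5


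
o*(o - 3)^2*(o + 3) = o^4 - 3*o^3 - 9*o^2 + 27*o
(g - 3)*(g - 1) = g^2 - 4*g + 3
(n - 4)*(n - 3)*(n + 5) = n^3 - 2*n^2 - 23*n + 60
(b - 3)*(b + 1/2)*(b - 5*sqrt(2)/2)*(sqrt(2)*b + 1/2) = sqrt(2)*b^4 - 9*b^3/2 - 5*sqrt(2)*b^3/2 - 11*sqrt(2)*b^2/4 + 45*b^2/4 + 25*sqrt(2)*b/8 + 27*b/4 + 15*sqrt(2)/8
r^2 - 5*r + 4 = (r - 4)*(r - 1)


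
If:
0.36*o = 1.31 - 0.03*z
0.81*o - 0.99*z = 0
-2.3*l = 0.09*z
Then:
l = -0.11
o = 3.41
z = 2.79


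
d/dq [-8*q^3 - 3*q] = -24*q^2 - 3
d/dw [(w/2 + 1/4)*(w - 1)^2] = 3*w*(w - 1)/2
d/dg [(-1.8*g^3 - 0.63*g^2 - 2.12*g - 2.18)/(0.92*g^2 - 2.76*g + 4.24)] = (-1.656*g^4 + 9.936*g^3 - 19.2068*g^2 - 1.3312*g - 15.0056)/(0.8464*g^4 - 5.0784*g^3 + 15.4192*g^2 - 23.4048*g + 17.9776)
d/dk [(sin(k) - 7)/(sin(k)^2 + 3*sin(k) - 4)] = (14*sin(k) + cos(k)^2 + 16)*cos(k)/((sin(k) - 1)^2*(sin(k) + 4)^2)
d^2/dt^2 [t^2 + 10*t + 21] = 2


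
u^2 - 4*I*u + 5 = (u - 5*I)*(u + I)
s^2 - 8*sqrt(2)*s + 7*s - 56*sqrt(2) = (s + 7)*(s - 8*sqrt(2))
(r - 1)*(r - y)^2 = r^3 - 2*r^2*y - r^2 + r*y^2 + 2*r*y - y^2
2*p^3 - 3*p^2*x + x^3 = (-p + x)^2*(2*p + x)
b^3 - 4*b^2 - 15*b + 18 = (b - 6)*(b - 1)*(b + 3)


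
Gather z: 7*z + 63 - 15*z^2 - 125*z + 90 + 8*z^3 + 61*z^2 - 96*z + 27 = 8*z^3 + 46*z^2 - 214*z + 180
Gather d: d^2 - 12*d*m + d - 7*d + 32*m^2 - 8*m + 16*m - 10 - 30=d^2 + d*(-12*m - 6) + 32*m^2 + 8*m - 40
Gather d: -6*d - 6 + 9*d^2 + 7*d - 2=9*d^2 + d - 8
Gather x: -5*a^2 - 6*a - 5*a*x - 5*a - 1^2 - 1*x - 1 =-5*a^2 - 11*a + x*(-5*a - 1) - 2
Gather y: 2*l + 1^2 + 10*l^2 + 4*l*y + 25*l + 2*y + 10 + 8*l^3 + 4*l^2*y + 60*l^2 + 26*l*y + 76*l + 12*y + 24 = 8*l^3 + 70*l^2 + 103*l + y*(4*l^2 + 30*l + 14) + 35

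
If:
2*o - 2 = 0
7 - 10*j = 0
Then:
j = 7/10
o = 1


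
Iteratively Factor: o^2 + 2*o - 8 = (o + 4)*(o - 2)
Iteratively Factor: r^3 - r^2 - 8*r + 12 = (r - 2)*(r^2 + r - 6) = (r - 2)*(r + 3)*(r - 2)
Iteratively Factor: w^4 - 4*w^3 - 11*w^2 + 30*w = (w + 3)*(w^3 - 7*w^2 + 10*w) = (w - 5)*(w + 3)*(w^2 - 2*w) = (w - 5)*(w - 2)*(w + 3)*(w)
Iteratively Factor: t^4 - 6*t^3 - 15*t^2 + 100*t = (t - 5)*(t^3 - t^2 - 20*t) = (t - 5)^2*(t^2 + 4*t) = (t - 5)^2*(t + 4)*(t)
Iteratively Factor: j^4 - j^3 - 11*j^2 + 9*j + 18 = (j - 3)*(j^3 + 2*j^2 - 5*j - 6) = (j - 3)*(j + 3)*(j^2 - j - 2) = (j - 3)*(j + 1)*(j + 3)*(j - 2)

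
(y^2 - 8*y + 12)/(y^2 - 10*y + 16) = (y - 6)/(y - 8)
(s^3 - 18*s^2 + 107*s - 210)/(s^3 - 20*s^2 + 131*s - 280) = (s - 6)/(s - 8)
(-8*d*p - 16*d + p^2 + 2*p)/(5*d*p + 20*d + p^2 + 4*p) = (-8*d*p - 16*d + p^2 + 2*p)/(5*d*p + 20*d + p^2 + 4*p)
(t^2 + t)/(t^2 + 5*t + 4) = t/(t + 4)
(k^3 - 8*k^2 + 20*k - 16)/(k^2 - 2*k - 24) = (-k^3 + 8*k^2 - 20*k + 16)/(-k^2 + 2*k + 24)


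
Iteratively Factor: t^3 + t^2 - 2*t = (t + 2)*(t^2 - t) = (t - 1)*(t + 2)*(t)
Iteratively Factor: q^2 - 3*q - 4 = (q + 1)*(q - 4)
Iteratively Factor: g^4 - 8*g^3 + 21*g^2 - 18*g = (g - 3)*(g^3 - 5*g^2 + 6*g) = (g - 3)^2*(g^2 - 2*g) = (g - 3)^2*(g - 2)*(g)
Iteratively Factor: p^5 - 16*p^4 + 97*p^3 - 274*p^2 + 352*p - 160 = (p - 4)*(p^4 - 12*p^3 + 49*p^2 - 78*p + 40) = (p - 4)^2*(p^3 - 8*p^2 + 17*p - 10) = (p - 4)^2*(p - 2)*(p^2 - 6*p + 5) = (p - 5)*(p - 4)^2*(p - 2)*(p - 1)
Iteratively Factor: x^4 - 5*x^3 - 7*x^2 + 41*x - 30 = (x - 1)*(x^3 - 4*x^2 - 11*x + 30) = (x - 5)*(x - 1)*(x^2 + x - 6) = (x - 5)*(x - 1)*(x + 3)*(x - 2)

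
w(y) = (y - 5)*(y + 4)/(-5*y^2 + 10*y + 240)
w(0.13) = -0.08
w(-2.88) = -0.05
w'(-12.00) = -0.00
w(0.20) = -0.08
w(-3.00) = -0.05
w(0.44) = -0.08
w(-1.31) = -0.08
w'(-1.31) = -0.01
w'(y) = (y - 5)*(y + 4)*(10*y - 10)/(-5*y^2 + 10*y + 240)^2 + (y - 5)/(-5*y^2 + 10*y + 240) + (y + 4)/(-5*y^2 + 10*y + 240)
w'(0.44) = 0.00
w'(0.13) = -0.00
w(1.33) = -0.08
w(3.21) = -0.06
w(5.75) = 0.06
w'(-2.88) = -0.03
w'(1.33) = 0.01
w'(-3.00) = -0.03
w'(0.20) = 0.00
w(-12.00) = -0.23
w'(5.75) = 0.10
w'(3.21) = 0.02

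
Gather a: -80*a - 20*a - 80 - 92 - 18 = -100*a - 190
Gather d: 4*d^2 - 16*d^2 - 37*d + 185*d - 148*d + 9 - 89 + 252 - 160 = 12 - 12*d^2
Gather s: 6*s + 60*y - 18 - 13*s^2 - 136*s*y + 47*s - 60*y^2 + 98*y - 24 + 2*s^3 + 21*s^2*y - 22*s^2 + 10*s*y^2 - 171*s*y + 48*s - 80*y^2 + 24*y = 2*s^3 + s^2*(21*y - 35) + s*(10*y^2 - 307*y + 101) - 140*y^2 + 182*y - 42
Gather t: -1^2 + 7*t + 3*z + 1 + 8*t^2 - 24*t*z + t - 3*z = 8*t^2 + t*(8 - 24*z)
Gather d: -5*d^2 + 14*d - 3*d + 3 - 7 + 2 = -5*d^2 + 11*d - 2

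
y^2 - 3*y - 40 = (y - 8)*(y + 5)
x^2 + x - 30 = (x - 5)*(x + 6)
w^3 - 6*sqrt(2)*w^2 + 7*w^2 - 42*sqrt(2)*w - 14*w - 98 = (w + 7)*(w - 7*sqrt(2))*(w + sqrt(2))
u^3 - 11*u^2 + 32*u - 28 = (u - 7)*(u - 2)^2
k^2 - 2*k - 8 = (k - 4)*(k + 2)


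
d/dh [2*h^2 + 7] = 4*h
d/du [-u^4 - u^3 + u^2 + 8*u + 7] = -4*u^3 - 3*u^2 + 2*u + 8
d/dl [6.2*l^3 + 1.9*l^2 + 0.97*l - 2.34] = 18.6*l^2 + 3.8*l + 0.97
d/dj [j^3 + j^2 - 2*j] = 3*j^2 + 2*j - 2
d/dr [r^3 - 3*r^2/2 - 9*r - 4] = 3*r^2 - 3*r - 9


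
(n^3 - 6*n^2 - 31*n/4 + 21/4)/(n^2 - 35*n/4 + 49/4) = (4*n^2 + 4*n - 3)/(4*n - 7)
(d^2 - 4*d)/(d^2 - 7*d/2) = 2*(d - 4)/(2*d - 7)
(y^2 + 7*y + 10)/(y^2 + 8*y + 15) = (y + 2)/(y + 3)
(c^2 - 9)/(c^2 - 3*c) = (c + 3)/c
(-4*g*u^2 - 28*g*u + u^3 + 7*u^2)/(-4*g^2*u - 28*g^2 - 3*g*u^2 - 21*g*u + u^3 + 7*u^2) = u/(g + u)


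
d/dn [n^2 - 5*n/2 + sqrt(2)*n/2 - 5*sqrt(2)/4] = 2*n - 5/2 + sqrt(2)/2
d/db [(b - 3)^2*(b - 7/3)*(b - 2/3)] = 4*b^3 - 27*b^2 + 514*b/9 - 109/3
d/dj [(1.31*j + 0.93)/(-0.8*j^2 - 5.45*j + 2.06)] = (1.048*j^2 + 1.488*j + 7.7671)/(0.64*j^4 + 8.72*j^3 + 26.4065*j^2 - 22.454*j + 4.2436)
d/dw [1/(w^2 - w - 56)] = (1 - 2*w)/(-w^2 + w + 56)^2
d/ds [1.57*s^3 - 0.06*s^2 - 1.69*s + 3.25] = 4.71*s^2 - 0.12*s - 1.69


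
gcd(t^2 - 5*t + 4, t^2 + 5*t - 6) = t - 1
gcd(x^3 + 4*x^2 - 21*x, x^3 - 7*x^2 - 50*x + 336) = x + 7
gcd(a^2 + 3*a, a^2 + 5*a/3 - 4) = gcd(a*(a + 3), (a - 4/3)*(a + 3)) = a + 3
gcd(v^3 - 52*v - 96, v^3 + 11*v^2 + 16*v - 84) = v + 6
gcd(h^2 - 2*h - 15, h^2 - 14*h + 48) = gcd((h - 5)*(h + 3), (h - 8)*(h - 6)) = 1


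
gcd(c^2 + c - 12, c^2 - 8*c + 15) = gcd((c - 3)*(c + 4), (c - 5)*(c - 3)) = c - 3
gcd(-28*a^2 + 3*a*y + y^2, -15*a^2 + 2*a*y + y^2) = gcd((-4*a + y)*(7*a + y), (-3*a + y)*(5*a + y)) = 1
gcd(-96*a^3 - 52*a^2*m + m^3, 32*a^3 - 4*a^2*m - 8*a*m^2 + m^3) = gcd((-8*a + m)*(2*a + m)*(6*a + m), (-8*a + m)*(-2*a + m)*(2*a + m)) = 16*a^2 + 6*a*m - m^2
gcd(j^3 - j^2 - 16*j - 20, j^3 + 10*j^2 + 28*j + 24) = j^2 + 4*j + 4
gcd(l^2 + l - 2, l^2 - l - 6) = l + 2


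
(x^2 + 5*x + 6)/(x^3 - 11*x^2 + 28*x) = (x^2 + 5*x + 6)/(x*(x^2 - 11*x + 28))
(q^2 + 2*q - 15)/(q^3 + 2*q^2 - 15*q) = 1/q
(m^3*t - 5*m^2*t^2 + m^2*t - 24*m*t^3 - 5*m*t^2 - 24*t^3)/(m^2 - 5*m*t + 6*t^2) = t*(m^3 - 5*m^2*t + m^2 - 24*m*t^2 - 5*m*t - 24*t^2)/(m^2 - 5*m*t + 6*t^2)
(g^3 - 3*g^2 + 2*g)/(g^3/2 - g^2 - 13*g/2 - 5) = 2*g*(-g^2 + 3*g - 2)/(-g^3 + 2*g^2 + 13*g + 10)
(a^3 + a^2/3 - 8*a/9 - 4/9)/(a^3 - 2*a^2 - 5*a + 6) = (a^2 + 4*a/3 + 4/9)/(a^2 - a - 6)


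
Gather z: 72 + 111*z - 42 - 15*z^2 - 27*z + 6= -15*z^2 + 84*z + 36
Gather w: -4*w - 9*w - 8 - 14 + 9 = -13*w - 13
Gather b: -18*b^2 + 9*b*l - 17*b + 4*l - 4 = -18*b^2 + b*(9*l - 17) + 4*l - 4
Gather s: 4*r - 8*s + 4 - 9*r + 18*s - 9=-5*r + 10*s - 5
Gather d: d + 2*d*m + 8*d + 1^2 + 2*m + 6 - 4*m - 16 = d*(2*m + 9) - 2*m - 9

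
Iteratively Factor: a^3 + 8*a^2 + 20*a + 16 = (a + 2)*(a^2 + 6*a + 8) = (a + 2)^2*(a + 4)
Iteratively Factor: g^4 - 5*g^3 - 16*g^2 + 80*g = (g - 5)*(g^3 - 16*g) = g*(g - 5)*(g^2 - 16) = g*(g - 5)*(g - 4)*(g + 4)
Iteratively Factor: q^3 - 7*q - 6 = (q + 2)*(q^2 - 2*q - 3) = (q - 3)*(q + 2)*(q + 1)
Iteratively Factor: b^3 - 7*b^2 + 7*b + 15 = (b - 3)*(b^2 - 4*b - 5) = (b - 3)*(b + 1)*(b - 5)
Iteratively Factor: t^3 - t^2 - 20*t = (t + 4)*(t^2 - 5*t) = (t - 5)*(t + 4)*(t)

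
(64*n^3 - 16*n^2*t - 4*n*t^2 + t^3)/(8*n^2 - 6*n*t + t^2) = (-16*n^2 + t^2)/(-2*n + t)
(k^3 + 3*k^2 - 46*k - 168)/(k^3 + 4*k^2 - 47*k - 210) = (k + 4)/(k + 5)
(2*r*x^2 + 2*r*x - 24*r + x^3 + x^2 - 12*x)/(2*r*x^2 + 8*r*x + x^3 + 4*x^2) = (x - 3)/x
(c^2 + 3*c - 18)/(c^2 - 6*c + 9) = (c + 6)/(c - 3)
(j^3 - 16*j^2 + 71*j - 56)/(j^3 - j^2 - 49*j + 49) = (j - 8)/(j + 7)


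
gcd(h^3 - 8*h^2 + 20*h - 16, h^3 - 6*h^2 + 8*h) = h^2 - 6*h + 8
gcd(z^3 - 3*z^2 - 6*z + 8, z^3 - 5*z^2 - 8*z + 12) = z^2 + z - 2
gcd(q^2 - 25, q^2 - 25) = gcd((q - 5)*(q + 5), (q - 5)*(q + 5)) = q^2 - 25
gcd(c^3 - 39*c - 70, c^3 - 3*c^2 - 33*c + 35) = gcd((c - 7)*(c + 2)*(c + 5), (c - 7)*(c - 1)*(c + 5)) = c^2 - 2*c - 35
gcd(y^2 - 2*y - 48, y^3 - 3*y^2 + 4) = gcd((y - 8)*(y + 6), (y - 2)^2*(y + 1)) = 1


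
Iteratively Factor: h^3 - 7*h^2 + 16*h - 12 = (h - 2)*(h^2 - 5*h + 6) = (h - 3)*(h - 2)*(h - 2)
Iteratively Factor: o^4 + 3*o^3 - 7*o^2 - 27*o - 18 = (o + 2)*(o^3 + o^2 - 9*o - 9) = (o + 1)*(o + 2)*(o^2 - 9) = (o + 1)*(o + 2)*(o + 3)*(o - 3)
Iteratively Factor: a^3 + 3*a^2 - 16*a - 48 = (a + 4)*(a^2 - a - 12) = (a - 4)*(a + 4)*(a + 3)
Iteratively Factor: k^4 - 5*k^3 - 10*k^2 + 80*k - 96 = (k - 3)*(k^3 - 2*k^2 - 16*k + 32) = (k - 3)*(k + 4)*(k^2 - 6*k + 8) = (k - 4)*(k - 3)*(k + 4)*(k - 2)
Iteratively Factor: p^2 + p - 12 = (p + 4)*(p - 3)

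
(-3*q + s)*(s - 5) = -3*q*s + 15*q + s^2 - 5*s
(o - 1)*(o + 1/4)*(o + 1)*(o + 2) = o^4 + 9*o^3/4 - o^2/2 - 9*o/4 - 1/2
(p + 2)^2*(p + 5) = p^3 + 9*p^2 + 24*p + 20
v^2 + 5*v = v*(v + 5)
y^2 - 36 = (y - 6)*(y + 6)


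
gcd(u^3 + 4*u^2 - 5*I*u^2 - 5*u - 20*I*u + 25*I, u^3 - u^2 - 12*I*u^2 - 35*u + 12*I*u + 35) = u^2 + u*(-1 - 5*I) + 5*I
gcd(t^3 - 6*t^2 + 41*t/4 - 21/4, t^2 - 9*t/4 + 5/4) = t - 1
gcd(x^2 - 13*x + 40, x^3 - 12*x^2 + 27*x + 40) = x^2 - 13*x + 40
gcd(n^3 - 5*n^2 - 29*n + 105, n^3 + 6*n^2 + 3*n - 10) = n + 5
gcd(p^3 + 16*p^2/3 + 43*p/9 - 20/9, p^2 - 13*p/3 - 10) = p + 5/3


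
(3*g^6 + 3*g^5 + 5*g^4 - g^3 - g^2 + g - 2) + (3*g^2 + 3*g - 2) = 3*g^6 + 3*g^5 + 5*g^4 - g^3 + 2*g^2 + 4*g - 4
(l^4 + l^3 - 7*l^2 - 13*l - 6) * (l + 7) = l^5 + 8*l^4 - 62*l^2 - 97*l - 42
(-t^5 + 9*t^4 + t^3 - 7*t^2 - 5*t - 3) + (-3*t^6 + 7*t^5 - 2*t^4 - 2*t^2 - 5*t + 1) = -3*t^6 + 6*t^5 + 7*t^4 + t^3 - 9*t^2 - 10*t - 2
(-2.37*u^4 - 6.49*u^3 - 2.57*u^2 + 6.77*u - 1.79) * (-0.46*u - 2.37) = 1.0902*u^5 + 8.6023*u^4 + 16.5635*u^3 + 2.9767*u^2 - 15.2215*u + 4.2423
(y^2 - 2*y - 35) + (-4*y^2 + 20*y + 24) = -3*y^2 + 18*y - 11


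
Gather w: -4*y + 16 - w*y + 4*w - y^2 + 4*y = w*(4 - y) - y^2 + 16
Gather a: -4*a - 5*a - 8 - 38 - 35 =-9*a - 81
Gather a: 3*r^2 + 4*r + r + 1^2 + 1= 3*r^2 + 5*r + 2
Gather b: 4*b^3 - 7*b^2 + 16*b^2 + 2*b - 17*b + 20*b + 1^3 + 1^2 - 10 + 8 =4*b^3 + 9*b^2 + 5*b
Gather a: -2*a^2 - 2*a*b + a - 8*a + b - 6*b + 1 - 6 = -2*a^2 + a*(-2*b - 7) - 5*b - 5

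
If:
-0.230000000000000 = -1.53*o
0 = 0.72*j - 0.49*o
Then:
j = 0.10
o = 0.15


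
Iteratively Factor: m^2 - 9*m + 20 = (m - 5)*(m - 4)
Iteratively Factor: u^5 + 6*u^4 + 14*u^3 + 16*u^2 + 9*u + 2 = (u + 1)*(u^4 + 5*u^3 + 9*u^2 + 7*u + 2) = (u + 1)^2*(u^3 + 4*u^2 + 5*u + 2) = (u + 1)^2*(u + 2)*(u^2 + 2*u + 1) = (u + 1)^3*(u + 2)*(u + 1)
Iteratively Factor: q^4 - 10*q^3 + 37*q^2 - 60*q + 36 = (q - 3)*(q^3 - 7*q^2 + 16*q - 12) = (q - 3)^2*(q^2 - 4*q + 4) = (q - 3)^2*(q - 2)*(q - 2)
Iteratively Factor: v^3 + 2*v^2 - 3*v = (v - 1)*(v^2 + 3*v) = v*(v - 1)*(v + 3)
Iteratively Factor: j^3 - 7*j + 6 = (j + 3)*(j^2 - 3*j + 2) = (j - 1)*(j + 3)*(j - 2)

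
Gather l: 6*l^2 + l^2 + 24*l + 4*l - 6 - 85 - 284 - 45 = 7*l^2 + 28*l - 420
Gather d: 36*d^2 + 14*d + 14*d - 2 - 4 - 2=36*d^2 + 28*d - 8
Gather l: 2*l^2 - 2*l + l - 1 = 2*l^2 - l - 1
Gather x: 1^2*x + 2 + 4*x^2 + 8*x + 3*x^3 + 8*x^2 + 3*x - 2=3*x^3 + 12*x^2 + 12*x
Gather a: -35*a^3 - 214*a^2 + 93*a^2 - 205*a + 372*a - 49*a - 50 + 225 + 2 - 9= -35*a^3 - 121*a^2 + 118*a + 168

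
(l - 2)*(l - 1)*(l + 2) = l^3 - l^2 - 4*l + 4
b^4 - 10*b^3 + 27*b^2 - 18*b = b*(b - 6)*(b - 3)*(b - 1)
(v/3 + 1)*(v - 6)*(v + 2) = v^3/3 - v^2/3 - 8*v - 12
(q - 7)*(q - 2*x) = q^2 - 2*q*x - 7*q + 14*x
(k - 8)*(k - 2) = k^2 - 10*k + 16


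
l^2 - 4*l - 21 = (l - 7)*(l + 3)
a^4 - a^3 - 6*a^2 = a^2*(a - 3)*(a + 2)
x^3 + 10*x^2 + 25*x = x*(x + 5)^2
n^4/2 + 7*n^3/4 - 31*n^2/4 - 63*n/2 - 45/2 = (n/2 + 1/2)*(n + 5/2)*(n - 3*sqrt(2))*(n + 3*sqrt(2))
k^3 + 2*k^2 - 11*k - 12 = (k - 3)*(k + 1)*(k + 4)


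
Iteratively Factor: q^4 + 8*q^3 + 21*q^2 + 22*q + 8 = (q + 1)*(q^3 + 7*q^2 + 14*q + 8) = (q + 1)*(q + 4)*(q^2 + 3*q + 2) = (q + 1)^2*(q + 4)*(q + 2)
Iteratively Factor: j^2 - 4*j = (j - 4)*(j)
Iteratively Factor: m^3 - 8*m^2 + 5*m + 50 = (m - 5)*(m^2 - 3*m - 10) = (m - 5)^2*(m + 2)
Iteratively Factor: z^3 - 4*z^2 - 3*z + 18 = (z - 3)*(z^2 - z - 6) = (z - 3)^2*(z + 2)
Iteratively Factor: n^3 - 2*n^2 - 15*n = (n - 5)*(n^2 + 3*n) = n*(n - 5)*(n + 3)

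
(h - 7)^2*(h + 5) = h^3 - 9*h^2 - 21*h + 245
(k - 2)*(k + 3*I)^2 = k^3 - 2*k^2 + 6*I*k^2 - 9*k - 12*I*k + 18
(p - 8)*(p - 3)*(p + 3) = p^3 - 8*p^2 - 9*p + 72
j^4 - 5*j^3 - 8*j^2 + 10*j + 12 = (j - 6)*(j + 1)*(j - sqrt(2))*(j + sqrt(2))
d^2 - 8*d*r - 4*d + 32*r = (d - 4)*(d - 8*r)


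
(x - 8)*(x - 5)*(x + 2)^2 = x^4 - 9*x^3 - 8*x^2 + 108*x + 160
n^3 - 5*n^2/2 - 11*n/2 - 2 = (n - 4)*(n + 1/2)*(n + 1)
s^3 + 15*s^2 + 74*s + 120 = (s + 4)*(s + 5)*(s + 6)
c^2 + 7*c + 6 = (c + 1)*(c + 6)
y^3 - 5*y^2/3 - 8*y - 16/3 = (y - 4)*(y + 1)*(y + 4/3)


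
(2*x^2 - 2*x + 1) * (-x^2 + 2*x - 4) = -2*x^4 + 6*x^3 - 13*x^2 + 10*x - 4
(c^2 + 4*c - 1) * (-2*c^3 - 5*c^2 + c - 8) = -2*c^5 - 13*c^4 - 17*c^3 + c^2 - 33*c + 8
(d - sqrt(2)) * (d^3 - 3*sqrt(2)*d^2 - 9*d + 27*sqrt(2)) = d^4 - 4*sqrt(2)*d^3 - 3*d^2 + 36*sqrt(2)*d - 54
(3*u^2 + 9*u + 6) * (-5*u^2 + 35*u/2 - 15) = -15*u^4 + 15*u^3/2 + 165*u^2/2 - 30*u - 90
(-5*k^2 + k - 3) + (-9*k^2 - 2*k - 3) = -14*k^2 - k - 6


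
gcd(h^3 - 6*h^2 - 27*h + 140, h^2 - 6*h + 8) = h - 4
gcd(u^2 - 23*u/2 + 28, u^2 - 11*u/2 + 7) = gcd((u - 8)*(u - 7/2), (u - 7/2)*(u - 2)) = u - 7/2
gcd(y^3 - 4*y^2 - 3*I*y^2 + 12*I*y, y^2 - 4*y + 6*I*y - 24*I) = y - 4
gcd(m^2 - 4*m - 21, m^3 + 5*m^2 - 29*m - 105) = m + 3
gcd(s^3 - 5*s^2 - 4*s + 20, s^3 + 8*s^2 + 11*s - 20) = 1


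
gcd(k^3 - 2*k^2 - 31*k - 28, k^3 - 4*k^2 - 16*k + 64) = k + 4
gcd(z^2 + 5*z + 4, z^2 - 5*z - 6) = z + 1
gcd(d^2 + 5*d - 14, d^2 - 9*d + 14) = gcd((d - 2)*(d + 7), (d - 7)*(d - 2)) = d - 2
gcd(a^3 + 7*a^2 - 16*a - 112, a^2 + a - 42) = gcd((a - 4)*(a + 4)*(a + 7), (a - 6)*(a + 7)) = a + 7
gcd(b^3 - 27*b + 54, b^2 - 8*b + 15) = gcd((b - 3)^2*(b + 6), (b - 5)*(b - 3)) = b - 3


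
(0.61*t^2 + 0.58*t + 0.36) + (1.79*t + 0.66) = 0.61*t^2 + 2.37*t + 1.02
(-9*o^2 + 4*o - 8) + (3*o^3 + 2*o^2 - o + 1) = 3*o^3 - 7*o^2 + 3*o - 7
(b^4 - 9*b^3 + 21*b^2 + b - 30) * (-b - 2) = -b^5 + 7*b^4 - 3*b^3 - 43*b^2 + 28*b + 60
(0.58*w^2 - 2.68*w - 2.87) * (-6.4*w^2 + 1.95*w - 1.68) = -3.712*w^4 + 18.283*w^3 + 12.1676*w^2 - 1.0941*w + 4.8216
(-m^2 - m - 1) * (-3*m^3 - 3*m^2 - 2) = 3*m^5 + 6*m^4 + 6*m^3 + 5*m^2 + 2*m + 2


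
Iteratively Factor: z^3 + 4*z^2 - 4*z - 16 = (z + 2)*(z^2 + 2*z - 8) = (z + 2)*(z + 4)*(z - 2)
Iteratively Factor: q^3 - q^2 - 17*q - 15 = (q + 3)*(q^2 - 4*q - 5) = (q - 5)*(q + 3)*(q + 1)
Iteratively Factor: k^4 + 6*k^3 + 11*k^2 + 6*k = (k + 1)*(k^3 + 5*k^2 + 6*k) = k*(k + 1)*(k^2 + 5*k + 6) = k*(k + 1)*(k + 2)*(k + 3)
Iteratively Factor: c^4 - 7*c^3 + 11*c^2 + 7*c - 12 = (c - 1)*(c^3 - 6*c^2 + 5*c + 12) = (c - 1)*(c + 1)*(c^2 - 7*c + 12) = (c - 3)*(c - 1)*(c + 1)*(c - 4)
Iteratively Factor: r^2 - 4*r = (r - 4)*(r)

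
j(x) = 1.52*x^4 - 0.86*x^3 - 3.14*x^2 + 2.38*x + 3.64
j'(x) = 6.08*x^3 - 2.58*x^2 - 6.28*x + 2.38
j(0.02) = 3.69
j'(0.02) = 2.25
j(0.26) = 4.04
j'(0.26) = 0.68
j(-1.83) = 11.09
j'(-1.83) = -32.03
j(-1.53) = 4.06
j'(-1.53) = -15.83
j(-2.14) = 24.47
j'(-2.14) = -55.58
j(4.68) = 587.02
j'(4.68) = 539.70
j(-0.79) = 0.82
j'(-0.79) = 2.73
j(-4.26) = 503.59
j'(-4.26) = -487.73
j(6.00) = 1689.04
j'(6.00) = 1185.10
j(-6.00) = 2032.00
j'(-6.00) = -1366.10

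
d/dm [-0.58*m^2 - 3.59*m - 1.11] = -1.16*m - 3.59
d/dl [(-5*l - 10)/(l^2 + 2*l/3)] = 15*(3*l^2 + 12*l + 4)/(l^2*(9*l^2 + 12*l + 4))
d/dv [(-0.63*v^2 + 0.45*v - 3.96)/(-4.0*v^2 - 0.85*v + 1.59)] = (2.3355*v^2 - 33.6834*v - 2.6505)/(16.0*v^4 + 6.8*v^3 - 11.9975*v^2 - 2.703*v + 2.5281)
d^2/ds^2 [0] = 0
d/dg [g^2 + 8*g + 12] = 2*g + 8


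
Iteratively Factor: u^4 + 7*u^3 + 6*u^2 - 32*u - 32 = (u + 4)*(u^3 + 3*u^2 - 6*u - 8) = (u - 2)*(u + 4)*(u^2 + 5*u + 4) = (u - 2)*(u + 1)*(u + 4)*(u + 4)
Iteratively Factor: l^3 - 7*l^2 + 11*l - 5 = (l - 1)*(l^2 - 6*l + 5) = (l - 5)*(l - 1)*(l - 1)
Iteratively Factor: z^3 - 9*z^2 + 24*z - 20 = (z - 5)*(z^2 - 4*z + 4) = (z - 5)*(z - 2)*(z - 2)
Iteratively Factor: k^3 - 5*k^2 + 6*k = (k)*(k^2 - 5*k + 6) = k*(k - 2)*(k - 3)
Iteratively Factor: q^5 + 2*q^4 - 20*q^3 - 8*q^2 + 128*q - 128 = (q + 4)*(q^4 - 2*q^3 - 12*q^2 + 40*q - 32) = (q - 2)*(q + 4)*(q^3 - 12*q + 16) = (q - 2)^2*(q + 4)*(q^2 + 2*q - 8) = (q - 2)^3*(q + 4)*(q + 4)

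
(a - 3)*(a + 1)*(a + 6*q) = a^3 + 6*a^2*q - 2*a^2 - 12*a*q - 3*a - 18*q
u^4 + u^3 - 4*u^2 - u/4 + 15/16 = (u - 3/2)*(u - 1/2)*(u + 1/2)*(u + 5/2)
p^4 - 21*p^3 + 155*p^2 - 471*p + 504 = (p - 8)*(p - 7)*(p - 3)^2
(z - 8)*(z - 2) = z^2 - 10*z + 16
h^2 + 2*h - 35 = (h - 5)*(h + 7)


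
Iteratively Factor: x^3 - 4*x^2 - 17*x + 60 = (x + 4)*(x^2 - 8*x + 15) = (x - 5)*(x + 4)*(x - 3)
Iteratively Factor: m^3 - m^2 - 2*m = (m - 2)*(m^2 + m) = m*(m - 2)*(m + 1)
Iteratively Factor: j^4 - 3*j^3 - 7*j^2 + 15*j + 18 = (j + 2)*(j^3 - 5*j^2 + 3*j + 9) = (j - 3)*(j + 2)*(j^2 - 2*j - 3) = (j - 3)*(j + 1)*(j + 2)*(j - 3)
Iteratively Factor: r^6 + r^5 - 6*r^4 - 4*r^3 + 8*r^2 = (r + 2)*(r^5 - r^4 - 4*r^3 + 4*r^2) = (r - 2)*(r + 2)*(r^4 + r^3 - 2*r^2) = r*(r - 2)*(r + 2)*(r^3 + r^2 - 2*r) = r*(r - 2)*(r + 2)^2*(r^2 - r) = r^2*(r - 2)*(r + 2)^2*(r - 1)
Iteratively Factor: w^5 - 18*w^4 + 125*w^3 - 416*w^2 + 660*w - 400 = (w - 5)*(w^4 - 13*w^3 + 60*w^2 - 116*w + 80) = (w - 5)^2*(w^3 - 8*w^2 + 20*w - 16) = (w - 5)^2*(w - 2)*(w^2 - 6*w + 8) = (w - 5)^2*(w - 4)*(w - 2)*(w - 2)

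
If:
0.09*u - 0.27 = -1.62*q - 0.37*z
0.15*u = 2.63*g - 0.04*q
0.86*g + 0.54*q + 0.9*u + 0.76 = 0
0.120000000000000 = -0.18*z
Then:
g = -0.05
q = 0.38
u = -1.02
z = -0.67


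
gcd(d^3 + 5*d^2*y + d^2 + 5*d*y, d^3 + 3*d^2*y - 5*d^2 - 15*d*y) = d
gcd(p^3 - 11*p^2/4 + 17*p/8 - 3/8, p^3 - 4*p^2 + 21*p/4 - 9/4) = p^2 - 5*p/2 + 3/2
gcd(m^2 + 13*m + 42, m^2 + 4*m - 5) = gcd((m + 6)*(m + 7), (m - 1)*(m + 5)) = 1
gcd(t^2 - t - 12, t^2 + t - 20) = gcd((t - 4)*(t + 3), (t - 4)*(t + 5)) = t - 4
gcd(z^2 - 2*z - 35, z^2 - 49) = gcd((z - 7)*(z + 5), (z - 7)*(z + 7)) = z - 7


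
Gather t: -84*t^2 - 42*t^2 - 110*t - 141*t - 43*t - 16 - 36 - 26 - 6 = -126*t^2 - 294*t - 84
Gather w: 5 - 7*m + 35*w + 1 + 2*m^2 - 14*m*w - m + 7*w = 2*m^2 - 8*m + w*(42 - 14*m) + 6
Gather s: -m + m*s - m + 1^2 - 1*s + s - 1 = m*s - 2*m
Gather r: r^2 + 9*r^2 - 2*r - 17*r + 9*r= 10*r^2 - 10*r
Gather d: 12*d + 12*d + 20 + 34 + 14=24*d + 68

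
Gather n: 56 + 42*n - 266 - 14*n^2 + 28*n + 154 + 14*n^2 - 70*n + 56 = 0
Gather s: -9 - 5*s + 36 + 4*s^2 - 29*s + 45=4*s^2 - 34*s + 72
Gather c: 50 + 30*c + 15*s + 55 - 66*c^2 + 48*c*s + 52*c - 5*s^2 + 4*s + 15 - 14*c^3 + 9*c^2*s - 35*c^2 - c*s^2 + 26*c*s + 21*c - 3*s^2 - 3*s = -14*c^3 + c^2*(9*s - 101) + c*(-s^2 + 74*s + 103) - 8*s^2 + 16*s + 120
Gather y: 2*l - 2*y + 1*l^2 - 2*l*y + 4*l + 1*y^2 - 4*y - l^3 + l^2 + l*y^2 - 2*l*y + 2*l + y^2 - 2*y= -l^3 + 2*l^2 + 8*l + y^2*(l + 2) + y*(-4*l - 8)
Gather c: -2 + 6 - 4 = 0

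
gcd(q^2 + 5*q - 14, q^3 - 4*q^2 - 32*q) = 1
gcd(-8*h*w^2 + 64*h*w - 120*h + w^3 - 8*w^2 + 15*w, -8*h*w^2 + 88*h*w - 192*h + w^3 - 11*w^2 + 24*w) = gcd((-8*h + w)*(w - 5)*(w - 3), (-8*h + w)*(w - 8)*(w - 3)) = -8*h*w + 24*h + w^2 - 3*w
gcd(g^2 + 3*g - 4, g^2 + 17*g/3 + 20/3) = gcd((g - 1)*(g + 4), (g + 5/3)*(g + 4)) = g + 4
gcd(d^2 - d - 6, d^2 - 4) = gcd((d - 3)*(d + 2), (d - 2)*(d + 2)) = d + 2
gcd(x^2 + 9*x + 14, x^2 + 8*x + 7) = x + 7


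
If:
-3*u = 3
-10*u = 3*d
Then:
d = 10/3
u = -1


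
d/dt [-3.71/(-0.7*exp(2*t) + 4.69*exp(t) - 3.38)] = (17.3999 - 5.194*exp(t))*exp(t)/(0.7*exp(2*t) - 4.69*exp(t) + 3.38)^2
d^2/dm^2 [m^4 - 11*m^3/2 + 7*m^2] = 12*m^2 - 33*m + 14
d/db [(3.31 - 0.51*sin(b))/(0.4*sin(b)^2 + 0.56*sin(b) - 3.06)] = (0.204*sin(b)^2 - 2.648*sin(b) - 0.293)*cos(b)/(0.16*sin(b)^4 + 0.448*sin(b)^3 - 2.1344*sin(b)^2 - 3.4272*sin(b) + 9.3636)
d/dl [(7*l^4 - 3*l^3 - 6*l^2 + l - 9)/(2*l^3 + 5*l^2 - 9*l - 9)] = 2*(7*l^6 + 35*l^5 - 96*l^4 - 101*l^3 + 92*l^2 + 99*l - 45)/(4*l^6 + 20*l^5 - 11*l^4 - 126*l^3 - 9*l^2 + 162*l + 81)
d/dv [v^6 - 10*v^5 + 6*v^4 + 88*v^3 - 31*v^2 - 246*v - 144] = 6*v^5 - 50*v^4 + 24*v^3 + 264*v^2 - 62*v - 246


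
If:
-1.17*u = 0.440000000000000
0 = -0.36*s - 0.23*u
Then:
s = 0.24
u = -0.38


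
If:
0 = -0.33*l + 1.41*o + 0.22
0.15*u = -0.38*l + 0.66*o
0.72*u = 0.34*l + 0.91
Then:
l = -0.99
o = -0.39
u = 0.80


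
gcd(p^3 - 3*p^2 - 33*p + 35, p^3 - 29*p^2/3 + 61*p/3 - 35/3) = p^2 - 8*p + 7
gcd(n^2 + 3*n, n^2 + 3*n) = n^2 + 3*n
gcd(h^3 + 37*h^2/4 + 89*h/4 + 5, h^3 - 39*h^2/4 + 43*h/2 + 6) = h + 1/4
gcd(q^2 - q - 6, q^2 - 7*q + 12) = q - 3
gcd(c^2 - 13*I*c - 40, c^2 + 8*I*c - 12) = 1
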